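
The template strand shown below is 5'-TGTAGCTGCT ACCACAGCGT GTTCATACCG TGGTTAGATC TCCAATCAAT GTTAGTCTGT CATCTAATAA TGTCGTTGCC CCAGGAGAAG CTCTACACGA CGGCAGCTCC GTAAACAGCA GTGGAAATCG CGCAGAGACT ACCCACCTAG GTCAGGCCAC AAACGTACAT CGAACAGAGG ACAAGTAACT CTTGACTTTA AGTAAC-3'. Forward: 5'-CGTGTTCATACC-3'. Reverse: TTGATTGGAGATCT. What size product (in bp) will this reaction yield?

The forward primer matches the template at positions 18–29.
Reverse complement of the reverse primer: AGATCTCCAATCAA. This occurs on the top strand at positions 36–49.
Amplicon spans positions 18–49: 32 bp.

32 bp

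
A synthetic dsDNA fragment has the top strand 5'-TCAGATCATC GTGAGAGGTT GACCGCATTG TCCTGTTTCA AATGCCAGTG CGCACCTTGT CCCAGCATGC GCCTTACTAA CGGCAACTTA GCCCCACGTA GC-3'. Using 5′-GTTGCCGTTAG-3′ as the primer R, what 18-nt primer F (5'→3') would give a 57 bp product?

The reverse primer's reverse complement CTAACGGCAAC matches the template at positions 77–87, so the product ends at position 87.
A 57 bp product then starts at position 87 − 57 + 1 = 31.
The forward primer is identical to the top strand there: TCCTGTTTCAAATGCCAG.

5'-TCCTGTTTCAAATGCCAG-3'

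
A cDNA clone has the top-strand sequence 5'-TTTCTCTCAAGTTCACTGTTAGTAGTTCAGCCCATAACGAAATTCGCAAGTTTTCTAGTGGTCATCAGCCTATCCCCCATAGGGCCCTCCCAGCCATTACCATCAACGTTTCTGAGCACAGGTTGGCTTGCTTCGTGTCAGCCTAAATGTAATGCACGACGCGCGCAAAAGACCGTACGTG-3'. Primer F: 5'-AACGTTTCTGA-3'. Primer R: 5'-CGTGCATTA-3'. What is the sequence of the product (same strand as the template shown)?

Scanning the template, AACGTTTCTGA occurs at positions 105–115; this primer anneals to the bottom strand there with its 3' end pointing downstream.
The reverse primer's reverse complement is TAATGCACG, which matches the template at positions 150–158.
The product is the template from position 105 through 158 (54 bp).

5'-AACGTTTCTGAGCACAGGTTGGCTTGCTTCGTGTCAGCCTAAATGTAATGCACG-3'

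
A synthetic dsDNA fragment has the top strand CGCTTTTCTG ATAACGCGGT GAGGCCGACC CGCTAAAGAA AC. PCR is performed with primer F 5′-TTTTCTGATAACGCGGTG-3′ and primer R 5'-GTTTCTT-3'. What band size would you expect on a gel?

39 bp

Scanning the template, TTTTCTGATAACGCGGTG occurs at positions 4–21; this primer anneals to the bottom strand there with its 3' end pointing downstream.
The reverse primer's reverse complement is AAGAAAC, which matches the template at positions 36–42.
The product runs from position 4 to position 42, so its length is 42 − 4 + 1 = 39 bp.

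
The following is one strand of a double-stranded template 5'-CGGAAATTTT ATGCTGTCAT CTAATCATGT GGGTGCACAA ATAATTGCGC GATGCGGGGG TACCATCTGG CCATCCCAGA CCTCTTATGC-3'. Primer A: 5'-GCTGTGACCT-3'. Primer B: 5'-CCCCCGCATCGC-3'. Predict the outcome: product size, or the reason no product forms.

Primer A (GCTGTGACCT) does not match the top strand, and its reverse complement AGGTCACAGC does not match either.
With no annealing site for primer A, no amplification occurs.

No product — primer A has no binding site in the template.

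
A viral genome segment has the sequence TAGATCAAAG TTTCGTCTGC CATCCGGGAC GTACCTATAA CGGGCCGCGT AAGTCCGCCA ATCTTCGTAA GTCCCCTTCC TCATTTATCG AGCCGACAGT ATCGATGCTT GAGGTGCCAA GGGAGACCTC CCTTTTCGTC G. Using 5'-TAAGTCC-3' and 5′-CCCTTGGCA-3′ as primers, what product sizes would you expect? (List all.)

The forward primer TAAGTCC matches the top strand at positions 50–56, 68–74.
The reverse primer's reverse complement is TGCCAAGGG, matching at positions 115–123.
Each forward site pairs with the reverse site to give a product ending at position 123: sizes 74, 56 bp.

74 bp, 56 bp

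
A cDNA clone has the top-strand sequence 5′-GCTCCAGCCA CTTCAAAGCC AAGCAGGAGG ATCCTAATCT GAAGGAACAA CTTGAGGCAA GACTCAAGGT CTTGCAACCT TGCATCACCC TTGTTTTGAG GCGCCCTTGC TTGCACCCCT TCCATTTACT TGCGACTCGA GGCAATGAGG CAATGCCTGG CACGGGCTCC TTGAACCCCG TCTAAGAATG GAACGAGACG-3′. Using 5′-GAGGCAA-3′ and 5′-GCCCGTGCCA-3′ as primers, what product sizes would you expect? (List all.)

114 bp, 29 bp, 21 bp

The forward primer GAGGCAA matches the top strand at positions 54–60, 139–145, 147–153.
The reverse primer's reverse complement is TGGCACGGGC, matching at positions 158–167.
Each forward site pairs with the reverse site to give a product ending at position 167: sizes 114, 29, 21 bp.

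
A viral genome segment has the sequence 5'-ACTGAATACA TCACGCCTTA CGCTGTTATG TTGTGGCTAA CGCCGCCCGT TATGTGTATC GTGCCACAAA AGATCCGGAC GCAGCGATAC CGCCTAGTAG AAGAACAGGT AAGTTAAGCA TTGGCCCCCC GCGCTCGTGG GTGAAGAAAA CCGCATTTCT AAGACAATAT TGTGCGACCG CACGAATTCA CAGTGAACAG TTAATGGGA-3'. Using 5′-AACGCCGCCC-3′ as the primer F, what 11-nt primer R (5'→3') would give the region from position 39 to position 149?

The product's 3' end on the top strand is position 149.
The reverse primer anneals to the top strand over positions 139–149, i.e. to GGGTGAAGAAA.
Its sequence written 5'→3' is the reverse complement: TTTCTTCACCC.

5'-TTTCTTCACCC-3'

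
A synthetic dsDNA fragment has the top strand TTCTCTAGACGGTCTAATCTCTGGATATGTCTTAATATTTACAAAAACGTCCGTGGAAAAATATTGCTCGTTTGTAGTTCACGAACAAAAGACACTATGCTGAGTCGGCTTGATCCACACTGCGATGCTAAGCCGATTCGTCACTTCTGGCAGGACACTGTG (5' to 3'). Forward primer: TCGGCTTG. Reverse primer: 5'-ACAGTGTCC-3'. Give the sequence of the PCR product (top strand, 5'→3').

Forward primer TCGGCTTG is found on the top strand at positions 105–112.
The reverse primer's reverse complement is GGACACTGT, which matches the template at positions 153–161.
The product is the template from position 105 through 161 (57 bp).

5'-TCGGCTTGATCCACACTGCGATGCTAAGCCGATTCGTCACTTCTGGCAGGACACTGT-3'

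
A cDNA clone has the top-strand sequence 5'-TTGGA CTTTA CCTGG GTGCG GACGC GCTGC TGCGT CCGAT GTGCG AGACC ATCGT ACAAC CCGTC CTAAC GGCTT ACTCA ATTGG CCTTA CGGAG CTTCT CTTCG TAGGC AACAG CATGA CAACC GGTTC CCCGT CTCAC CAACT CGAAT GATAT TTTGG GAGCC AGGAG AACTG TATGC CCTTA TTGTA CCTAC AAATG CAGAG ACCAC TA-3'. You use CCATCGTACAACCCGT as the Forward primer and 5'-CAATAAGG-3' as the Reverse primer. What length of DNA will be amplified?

140 bp

Forward primer CCATCGTACAACCCGT is found on the top strand at positions 49–64.
Taking the reverse complement of CAATAAGG gives CCTTATTG, found at positions 181–188 on the template; the primer anneals here to the top strand with its 3' end pointing upstream.
Product length = (reverse-primer end) − (forward-primer start) + 1 = 188 − 49 + 1 = 140 bp.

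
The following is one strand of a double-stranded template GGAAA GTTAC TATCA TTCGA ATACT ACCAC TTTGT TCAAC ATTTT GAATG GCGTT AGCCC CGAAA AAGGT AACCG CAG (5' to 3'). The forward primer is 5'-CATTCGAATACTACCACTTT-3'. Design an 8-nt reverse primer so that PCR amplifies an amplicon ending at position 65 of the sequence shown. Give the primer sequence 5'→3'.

The forward primer binds at positions 14–33; the product's 3' end on the top strand is position 65.
The reverse primer anneals to the top strand over positions 58–65, i.e. to CCCCGAAA.
Its sequence written 5'→3' is the reverse complement: TTTCGGGG.

5'-TTTCGGGG-3'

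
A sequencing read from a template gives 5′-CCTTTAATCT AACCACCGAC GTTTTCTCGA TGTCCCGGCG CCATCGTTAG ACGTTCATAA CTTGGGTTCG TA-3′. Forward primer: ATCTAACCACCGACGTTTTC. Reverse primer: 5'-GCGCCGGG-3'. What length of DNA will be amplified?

The forward primer matches the template at positions 7–26.
The reverse primer's reverse complement is CCCGGCGC, which matches the template at positions 34–41.
Amplicon spans positions 7–41: 35 bp.

35 bp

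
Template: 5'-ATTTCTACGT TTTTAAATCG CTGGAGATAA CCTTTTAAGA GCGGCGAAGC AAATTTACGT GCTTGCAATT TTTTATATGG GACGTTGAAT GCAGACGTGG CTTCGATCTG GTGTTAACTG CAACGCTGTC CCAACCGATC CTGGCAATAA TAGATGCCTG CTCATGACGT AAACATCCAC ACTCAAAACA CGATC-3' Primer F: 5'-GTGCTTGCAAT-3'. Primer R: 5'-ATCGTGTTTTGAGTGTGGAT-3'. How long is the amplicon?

Forward primer GTGCTTGCAAT is found on the top strand at positions 59–69.
Taking the reverse complement of ATCGTGTTTTGAGTGTGGAT gives ATCCACACTCAAAACACGAT, found at positions 175–194 on the template; the primer anneals here to the top strand with its 3' end pointing upstream.
Amplicon spans positions 59–194: 136 bp.

136 bp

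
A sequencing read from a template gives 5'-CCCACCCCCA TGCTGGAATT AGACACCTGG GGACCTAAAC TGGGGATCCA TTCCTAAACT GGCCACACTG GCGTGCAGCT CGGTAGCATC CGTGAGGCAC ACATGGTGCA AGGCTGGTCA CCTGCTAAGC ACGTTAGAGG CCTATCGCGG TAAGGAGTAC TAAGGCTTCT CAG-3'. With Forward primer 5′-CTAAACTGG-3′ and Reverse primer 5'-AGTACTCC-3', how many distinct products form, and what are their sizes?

The forward primer CTAAACTGG matches the top strand at positions 35–43, 54–62.
The reverse primer's reverse complement is GGAGTACT, matching at positions 154–161.
Each forward site pairs with the reverse site to give a product ending at position 161: sizes 127, 108 bp.

Two products: 127 bp, 108 bp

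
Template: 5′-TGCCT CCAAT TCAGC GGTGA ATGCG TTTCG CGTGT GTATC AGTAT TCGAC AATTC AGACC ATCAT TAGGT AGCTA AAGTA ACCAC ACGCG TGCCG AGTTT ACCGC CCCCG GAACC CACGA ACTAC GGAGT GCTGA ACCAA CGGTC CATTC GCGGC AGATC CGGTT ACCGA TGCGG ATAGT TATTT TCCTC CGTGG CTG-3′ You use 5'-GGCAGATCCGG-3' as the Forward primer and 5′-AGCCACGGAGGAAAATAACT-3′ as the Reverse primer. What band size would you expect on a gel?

The forward primer matches the template at positions 153–163.
The reverse primer's reverse complement is AGTTATTTTCCTCCGTGGCT, which matches the template at positions 178–197.
The product runs from position 153 to position 197, so its length is 197 − 153 + 1 = 45 bp.

45 bp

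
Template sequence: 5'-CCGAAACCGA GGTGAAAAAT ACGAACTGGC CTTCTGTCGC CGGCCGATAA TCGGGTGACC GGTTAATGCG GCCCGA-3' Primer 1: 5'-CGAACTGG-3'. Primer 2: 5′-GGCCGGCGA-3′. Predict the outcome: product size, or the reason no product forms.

Primer 1 (CGAACTGG) matches the top strand at positions 22–29; it acts as a forward primer.
Primer 2's reverse complement is TCGCCGGCC, matching the top strand at positions 37–45; it acts as a reverse primer.
The 3' ends face each other across positions 22–45, giving a 24 bp product.

Yes — a 24 bp product.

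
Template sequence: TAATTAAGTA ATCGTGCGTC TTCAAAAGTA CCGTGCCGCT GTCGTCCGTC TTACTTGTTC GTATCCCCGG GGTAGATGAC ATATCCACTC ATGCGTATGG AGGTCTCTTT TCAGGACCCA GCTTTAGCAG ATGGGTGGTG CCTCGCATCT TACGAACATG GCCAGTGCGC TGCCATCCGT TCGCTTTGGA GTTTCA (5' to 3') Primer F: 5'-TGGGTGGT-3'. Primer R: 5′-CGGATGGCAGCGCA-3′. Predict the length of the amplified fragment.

48 bp

The forward primer matches the template at positions 132–139.
Taking the reverse complement of CGGATGGCAGCGCA gives TGCGCTGCCATCCG, found at positions 166–179 on the template; the primer anneals here to the top strand with its 3' end pointing upstream.
The product runs from position 132 to position 179, so its length is 179 − 132 + 1 = 48 bp.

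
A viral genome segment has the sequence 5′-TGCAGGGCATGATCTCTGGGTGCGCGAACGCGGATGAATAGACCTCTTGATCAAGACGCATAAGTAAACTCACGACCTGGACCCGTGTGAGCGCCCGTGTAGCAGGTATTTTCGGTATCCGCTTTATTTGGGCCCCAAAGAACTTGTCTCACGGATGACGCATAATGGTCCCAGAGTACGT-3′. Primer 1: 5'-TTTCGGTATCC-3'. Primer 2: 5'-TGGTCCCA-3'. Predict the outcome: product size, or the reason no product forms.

No product — both primers anneal to the same strand and extend in the same direction.

Primer 1 (TTTCGGTATCC) matches the top strand at positions 110–120 (3' end points downstream).
Primer 2 (TGGTCCCA) also matches the top strand directly, at positions 166–173 — its reverse complement TGGGACCA is not present.
Both primers anneal to the bottom strand with 3' ends pointing the same way, so neither can prime synthesis back toward the other.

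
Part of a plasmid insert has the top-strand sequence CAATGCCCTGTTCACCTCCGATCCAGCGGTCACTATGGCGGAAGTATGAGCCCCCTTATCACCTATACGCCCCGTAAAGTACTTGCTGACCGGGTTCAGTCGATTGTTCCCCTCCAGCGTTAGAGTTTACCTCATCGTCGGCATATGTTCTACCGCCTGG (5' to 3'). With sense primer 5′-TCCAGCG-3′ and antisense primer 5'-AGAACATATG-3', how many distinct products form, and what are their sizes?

The forward primer TCCAGCG matches the top strand at positions 22–28, 113–119.
The reverse primer's reverse complement is CATATGTTCT, matching at positions 142–151.
Each forward site pairs with the reverse site to give a product ending at position 151: sizes 130, 39 bp.

Two products: 130 bp, 39 bp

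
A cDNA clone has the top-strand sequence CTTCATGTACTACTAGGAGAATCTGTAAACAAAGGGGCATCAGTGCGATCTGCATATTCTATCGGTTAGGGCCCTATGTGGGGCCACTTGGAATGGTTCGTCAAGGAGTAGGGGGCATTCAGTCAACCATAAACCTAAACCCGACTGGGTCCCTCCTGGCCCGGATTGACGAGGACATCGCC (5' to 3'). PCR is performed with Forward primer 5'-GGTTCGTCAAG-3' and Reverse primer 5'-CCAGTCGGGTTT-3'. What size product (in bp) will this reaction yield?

54 bp

Scanning the template, GGTTCGTCAAG occurs at positions 95–105; this primer anneals to the bottom strand there with its 3' end pointing downstream.
Taking the reverse complement of CCAGTCGGGTTT gives AAACCCGACTGG, found at positions 137–148 on the template; the primer anneals here to the top strand with its 3' end pointing upstream.
Amplicon spans positions 95–148: 54 bp.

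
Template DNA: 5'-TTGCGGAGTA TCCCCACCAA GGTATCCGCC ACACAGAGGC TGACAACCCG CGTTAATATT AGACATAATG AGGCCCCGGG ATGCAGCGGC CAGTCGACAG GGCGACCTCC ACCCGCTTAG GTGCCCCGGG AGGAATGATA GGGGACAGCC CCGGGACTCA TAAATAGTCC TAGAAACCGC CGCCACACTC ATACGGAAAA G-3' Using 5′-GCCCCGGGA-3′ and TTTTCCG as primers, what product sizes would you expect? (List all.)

The forward primer GCCCCGGGA matches the top strand at positions 73–81, 123–131, 148–156.
The reverse primer's reverse complement is CGGAAAA, matching at positions 194–200.
Each forward site pairs with the reverse site to give a product ending at position 200: sizes 128, 78, 53 bp.

128 bp, 78 bp, 53 bp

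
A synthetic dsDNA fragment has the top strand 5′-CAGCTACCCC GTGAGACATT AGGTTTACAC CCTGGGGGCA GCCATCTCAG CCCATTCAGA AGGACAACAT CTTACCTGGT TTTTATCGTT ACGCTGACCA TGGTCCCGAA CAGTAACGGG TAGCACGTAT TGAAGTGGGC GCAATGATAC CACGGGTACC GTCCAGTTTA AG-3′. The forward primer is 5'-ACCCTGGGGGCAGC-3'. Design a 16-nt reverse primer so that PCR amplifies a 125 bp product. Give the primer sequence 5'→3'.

The forward primer binds at positions 29–42, so a 125 bp product ends at position 29 + 125 − 1 = 153.
The reverse primer anneals to the top strand over positions 138–153, i.e. to GGCGCAATGATACCAC.
Its sequence written 5'→3' is the reverse complement: GTGGTATCATTGCGCC.

5'-GTGGTATCATTGCGCC-3'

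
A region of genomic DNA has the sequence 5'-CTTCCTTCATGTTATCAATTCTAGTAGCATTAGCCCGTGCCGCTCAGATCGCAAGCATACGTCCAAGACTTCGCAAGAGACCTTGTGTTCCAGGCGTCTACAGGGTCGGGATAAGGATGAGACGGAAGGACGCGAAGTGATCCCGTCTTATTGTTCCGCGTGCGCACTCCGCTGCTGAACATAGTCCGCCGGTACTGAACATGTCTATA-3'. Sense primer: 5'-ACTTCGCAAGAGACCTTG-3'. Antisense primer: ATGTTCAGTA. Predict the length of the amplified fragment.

135 bp

The forward primer matches the template at positions 68–85.
The reverse primer's reverse complement is TACTGAACAT, which matches the template at positions 193–202.
Product length = (reverse-primer end) − (forward-primer start) + 1 = 202 − 68 + 1 = 135 bp.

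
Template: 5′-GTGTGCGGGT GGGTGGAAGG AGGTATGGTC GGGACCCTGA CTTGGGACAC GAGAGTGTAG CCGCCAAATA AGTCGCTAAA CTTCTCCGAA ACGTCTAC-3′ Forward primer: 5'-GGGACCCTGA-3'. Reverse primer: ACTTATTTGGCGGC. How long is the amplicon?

43 bp

Scanning the template, GGGACCCTGA occurs at positions 31–40; this primer anneals to the bottom strand there with its 3' end pointing downstream.
Taking the reverse complement of ACTTATTTGGCGGC gives GCCGCCAAATAAGT, found at positions 60–73 on the template; the primer anneals here to the top strand with its 3' end pointing upstream.
Amplicon spans positions 31–73: 43 bp.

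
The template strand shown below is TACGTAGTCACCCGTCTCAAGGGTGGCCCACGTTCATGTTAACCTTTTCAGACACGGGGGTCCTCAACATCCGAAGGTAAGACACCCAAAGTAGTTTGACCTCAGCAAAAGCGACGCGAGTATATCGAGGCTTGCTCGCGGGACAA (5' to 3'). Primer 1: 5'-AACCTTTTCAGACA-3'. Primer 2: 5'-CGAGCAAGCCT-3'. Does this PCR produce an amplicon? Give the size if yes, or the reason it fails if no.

Yes — a 98 bp product.

Primer 1 (AACCTTTTCAGACA) matches the top strand at positions 41–54; it acts as a forward primer.
Primer 2's reverse complement is AGGCTTGCTCG, matching the top strand at positions 128–138; it acts as a reverse primer.
The 3' ends face each other across positions 41–138, giving a 98 bp product.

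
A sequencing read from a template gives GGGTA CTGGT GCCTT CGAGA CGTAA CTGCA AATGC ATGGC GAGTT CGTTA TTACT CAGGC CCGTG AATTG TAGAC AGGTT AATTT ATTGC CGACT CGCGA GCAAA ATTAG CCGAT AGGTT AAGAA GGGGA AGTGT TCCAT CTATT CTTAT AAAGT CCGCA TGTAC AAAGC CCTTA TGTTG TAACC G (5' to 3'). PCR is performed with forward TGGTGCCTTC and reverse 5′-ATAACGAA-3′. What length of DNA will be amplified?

45 bp

Forward primer TGGTGCCTTC is found on the top strand at positions 7–16.
Taking the reverse complement of ATAACGAA gives TTCGTTAT, found at positions 44–51 on the template; the primer anneals here to the top strand with its 3' end pointing upstream.
Amplicon spans positions 7–51: 45 bp.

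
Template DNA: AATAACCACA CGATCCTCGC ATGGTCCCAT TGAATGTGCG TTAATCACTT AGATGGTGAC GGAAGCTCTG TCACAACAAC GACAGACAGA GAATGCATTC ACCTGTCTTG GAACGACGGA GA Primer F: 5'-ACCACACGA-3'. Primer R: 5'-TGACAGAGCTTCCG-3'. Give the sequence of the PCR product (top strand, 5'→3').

Scanning the template, ACCACACGA occurs at positions 5–13; this primer anneals to the bottom strand there with its 3' end pointing downstream.
Taking the reverse complement of TGACAGAGCTTCCG gives CGGAAGCTCTGTCA, found at positions 60–73 on the template; the primer anneals here to the top strand with its 3' end pointing upstream.
The product is the template from position 5 through 73 (69 bp).

5'-ACCACACGATCCTCGCATGGTCCCATTGAATGTGCGTTAATCACTTAGATGGTGACGGAAGCTCTGTCA-3'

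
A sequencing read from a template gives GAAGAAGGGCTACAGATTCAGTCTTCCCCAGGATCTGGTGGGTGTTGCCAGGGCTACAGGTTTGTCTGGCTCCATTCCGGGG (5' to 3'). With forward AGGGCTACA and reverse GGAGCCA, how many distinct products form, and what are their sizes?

Two products: 68 bp, 24 bp

The forward primer AGGGCTACA matches the top strand at positions 6–14, 50–58.
The reverse primer's reverse complement is TGGCTCC, matching at positions 67–73.
Each forward site pairs with the reverse site to give a product ending at position 73: sizes 68, 24 bp.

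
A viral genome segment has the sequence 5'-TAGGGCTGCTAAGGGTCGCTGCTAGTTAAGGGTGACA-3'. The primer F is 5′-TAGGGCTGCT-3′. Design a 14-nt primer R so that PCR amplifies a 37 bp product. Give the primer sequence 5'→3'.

The forward primer binds at positions 1–10, so a 37 bp product ends at position 1 + 37 − 1 = 37.
The reverse primer anneals to the top strand over positions 24–37, i.e. to AGTTAAGGGTGACA.
Its sequence written 5'→3' is the reverse complement: TGTCACCCTTAACT.

5'-TGTCACCCTTAACT-3'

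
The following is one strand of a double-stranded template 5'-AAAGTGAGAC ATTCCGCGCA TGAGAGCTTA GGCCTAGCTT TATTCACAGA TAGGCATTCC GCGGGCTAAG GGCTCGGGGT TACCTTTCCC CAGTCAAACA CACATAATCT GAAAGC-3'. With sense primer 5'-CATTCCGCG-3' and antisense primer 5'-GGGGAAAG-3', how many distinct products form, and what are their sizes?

Two products: 82 bp, 37 bp

The forward primer CATTCCGCG matches the top strand at positions 10–18, 55–63.
The reverse primer's reverse complement is CTTTCCCC, matching at positions 84–91.
Each forward site pairs with the reverse site to give a product ending at position 91: sizes 82, 37 bp.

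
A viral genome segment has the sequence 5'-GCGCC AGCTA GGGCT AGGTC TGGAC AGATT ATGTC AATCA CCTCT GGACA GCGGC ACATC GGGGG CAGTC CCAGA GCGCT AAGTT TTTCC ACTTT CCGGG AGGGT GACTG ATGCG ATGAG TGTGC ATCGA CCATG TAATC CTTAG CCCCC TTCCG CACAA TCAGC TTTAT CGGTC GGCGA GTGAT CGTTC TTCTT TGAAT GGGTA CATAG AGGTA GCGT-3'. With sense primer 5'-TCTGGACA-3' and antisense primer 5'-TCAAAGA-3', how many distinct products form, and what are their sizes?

The forward primer TCTGGACA matches the top strand at positions 19–26, 43–50.
The reverse primer's reverse complement is TCTTTGA, matching at positions 192–198.
Each forward site pairs with the reverse site to give a product ending at position 198: sizes 180, 156 bp.

Two products: 180 bp, 156 bp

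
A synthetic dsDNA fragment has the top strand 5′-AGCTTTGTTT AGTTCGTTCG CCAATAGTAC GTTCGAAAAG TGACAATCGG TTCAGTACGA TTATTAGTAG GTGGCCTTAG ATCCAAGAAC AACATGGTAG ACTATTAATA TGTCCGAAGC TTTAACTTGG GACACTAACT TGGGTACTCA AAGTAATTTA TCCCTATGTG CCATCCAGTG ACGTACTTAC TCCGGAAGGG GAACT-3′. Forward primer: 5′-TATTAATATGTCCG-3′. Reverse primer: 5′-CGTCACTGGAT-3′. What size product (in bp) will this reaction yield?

Forward primer TATTAATATGTCCG is found on the top strand at positions 103–116.
Reverse complement of the reverse primer: ATCCAGTGACG. This occurs on the top strand at positions 173–183.
Amplicon spans positions 103–183: 81 bp.

81 bp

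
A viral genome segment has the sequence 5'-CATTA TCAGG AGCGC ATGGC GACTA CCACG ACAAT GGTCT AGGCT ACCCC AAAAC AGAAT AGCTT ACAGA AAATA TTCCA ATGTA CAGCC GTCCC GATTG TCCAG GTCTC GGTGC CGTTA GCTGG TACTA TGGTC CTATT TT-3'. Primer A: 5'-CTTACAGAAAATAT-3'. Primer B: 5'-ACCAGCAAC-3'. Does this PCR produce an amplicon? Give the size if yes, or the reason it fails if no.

No product — primer B has no binding site in the template.

Primer B (ACCAGCAAC) does not match the top strand, and its reverse complement GTTGCTGGT does not match either.
With no annealing site for primer B, no amplification occurs.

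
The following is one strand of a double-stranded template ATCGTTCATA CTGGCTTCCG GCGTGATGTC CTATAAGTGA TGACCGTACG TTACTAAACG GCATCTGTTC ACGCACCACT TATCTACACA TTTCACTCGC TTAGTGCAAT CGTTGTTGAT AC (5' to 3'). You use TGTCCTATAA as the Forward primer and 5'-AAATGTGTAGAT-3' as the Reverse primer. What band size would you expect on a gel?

Scanning the template, TGTCCTATAA occurs at positions 27–36; this primer anneals to the bottom strand there with its 3' end pointing downstream.
The reverse primer's reverse complement is ATCTACACATTT, which matches the template at positions 82–93.
The product runs from position 27 to position 93, so its length is 93 − 27 + 1 = 67 bp.

67 bp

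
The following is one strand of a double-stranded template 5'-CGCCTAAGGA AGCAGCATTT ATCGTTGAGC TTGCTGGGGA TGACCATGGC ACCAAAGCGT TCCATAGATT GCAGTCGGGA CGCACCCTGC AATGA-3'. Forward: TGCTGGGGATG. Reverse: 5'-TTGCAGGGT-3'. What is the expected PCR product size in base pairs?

Scanning the template, TGCTGGGGATG occurs at positions 32–42; this primer anneals to the bottom strand there with its 3' end pointing downstream.
Reverse complement of the reverse primer: ACCCTGCAA. This occurs on the top strand at positions 84–92.
Amplicon spans positions 32–92: 61 bp.

61 bp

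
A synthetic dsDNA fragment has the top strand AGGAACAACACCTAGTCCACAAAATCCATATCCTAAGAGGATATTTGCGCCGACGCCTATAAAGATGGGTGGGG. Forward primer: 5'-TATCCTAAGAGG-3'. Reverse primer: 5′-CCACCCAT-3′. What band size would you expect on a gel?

Scanning the template, TATCCTAAGAGG occurs at positions 29–40; this primer anneals to the bottom strand there with its 3' end pointing downstream.
Reverse complement of the reverse primer: ATGGGTGG. This occurs on the top strand at positions 65–72.
The product runs from position 29 to position 72, so its length is 72 − 29 + 1 = 44 bp.

44 bp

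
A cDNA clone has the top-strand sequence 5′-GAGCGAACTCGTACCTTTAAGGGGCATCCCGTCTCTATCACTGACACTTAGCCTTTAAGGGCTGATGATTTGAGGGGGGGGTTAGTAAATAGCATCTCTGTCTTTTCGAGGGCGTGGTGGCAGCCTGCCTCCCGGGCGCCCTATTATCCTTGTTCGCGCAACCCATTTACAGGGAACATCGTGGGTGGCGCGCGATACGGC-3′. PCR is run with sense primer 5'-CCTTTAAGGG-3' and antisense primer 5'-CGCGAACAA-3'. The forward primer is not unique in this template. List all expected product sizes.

145 bp, 107 bp

The forward primer CCTTTAAGGG matches the top strand at positions 14–23, 52–61.
The reverse primer's reverse complement is TTGTTCGCG, matching at positions 150–158.
Each forward site pairs with the reverse site to give a product ending at position 158: sizes 145, 107 bp.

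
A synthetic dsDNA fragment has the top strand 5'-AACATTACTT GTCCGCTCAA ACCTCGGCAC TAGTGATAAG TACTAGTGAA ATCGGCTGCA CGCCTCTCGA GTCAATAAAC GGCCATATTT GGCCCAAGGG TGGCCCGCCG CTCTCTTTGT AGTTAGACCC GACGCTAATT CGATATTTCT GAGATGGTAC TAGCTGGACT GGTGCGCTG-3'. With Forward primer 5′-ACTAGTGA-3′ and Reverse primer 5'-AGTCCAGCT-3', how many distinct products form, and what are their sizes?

The forward primer ACTAGTGA matches the top strand at positions 29–36, 42–49.
The reverse primer's reverse complement is AGCTGGACT, matching at positions 162–170.
Each forward site pairs with the reverse site to give a product ending at position 170: sizes 142, 129 bp.

Two products: 142 bp, 129 bp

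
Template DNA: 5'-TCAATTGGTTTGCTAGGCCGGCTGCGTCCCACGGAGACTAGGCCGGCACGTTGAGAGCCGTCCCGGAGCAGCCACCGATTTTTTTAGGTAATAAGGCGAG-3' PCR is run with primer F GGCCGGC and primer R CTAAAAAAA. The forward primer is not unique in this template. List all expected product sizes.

72 bp, 47 bp

The forward primer GGCCGGC matches the top strand at positions 16–22, 41–47.
The reverse primer's reverse complement is TTTTTTTAG, matching at positions 79–87.
Each forward site pairs with the reverse site to give a product ending at position 87: sizes 72, 47 bp.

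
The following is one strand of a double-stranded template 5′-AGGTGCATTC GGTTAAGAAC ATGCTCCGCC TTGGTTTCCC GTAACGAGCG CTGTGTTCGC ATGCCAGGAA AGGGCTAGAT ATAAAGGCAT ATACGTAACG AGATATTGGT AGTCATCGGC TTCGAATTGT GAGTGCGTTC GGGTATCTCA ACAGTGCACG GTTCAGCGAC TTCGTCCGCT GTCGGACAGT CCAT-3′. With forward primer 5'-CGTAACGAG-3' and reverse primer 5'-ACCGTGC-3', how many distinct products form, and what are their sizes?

Two products: 123 bp, 69 bp

The forward primer CGTAACGAG matches the top strand at positions 40–48, 94–102.
The reverse primer's reverse complement is GCACGGT, matching at positions 156–162.
Each forward site pairs with the reverse site to give a product ending at position 162: sizes 123, 69 bp.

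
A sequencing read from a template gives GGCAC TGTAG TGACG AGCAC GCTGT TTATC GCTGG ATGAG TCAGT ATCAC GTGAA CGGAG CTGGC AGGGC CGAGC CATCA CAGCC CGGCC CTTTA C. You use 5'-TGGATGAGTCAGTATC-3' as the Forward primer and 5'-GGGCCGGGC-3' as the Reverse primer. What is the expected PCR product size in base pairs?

The forward primer matches the template at positions 33–48.
Reverse complement of the reverse primer: GCCCGGCCC. This occurs on the top strand at positions 83–91.
The product runs from position 33 to position 91, so its length is 91 − 33 + 1 = 59 bp.

59 bp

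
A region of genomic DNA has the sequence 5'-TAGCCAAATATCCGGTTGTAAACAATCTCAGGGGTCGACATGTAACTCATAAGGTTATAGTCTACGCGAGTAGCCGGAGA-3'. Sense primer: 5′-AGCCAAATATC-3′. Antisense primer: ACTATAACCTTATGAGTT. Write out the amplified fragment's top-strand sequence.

Scanning the template, AGCCAAATATC occurs at positions 2–12; this primer anneals to the bottom strand there with its 3' end pointing downstream.
The reverse primer's reverse complement is AACTCATAAGGTTATAGT, which matches the template at positions 44–61.
The product is the template from position 2 through 61 (60 bp).

5'-AGCCAAATATCCGGTTGTAAACAATCTCAGGGGTCGACATGTAACTCATAAGGTTATAGT-3'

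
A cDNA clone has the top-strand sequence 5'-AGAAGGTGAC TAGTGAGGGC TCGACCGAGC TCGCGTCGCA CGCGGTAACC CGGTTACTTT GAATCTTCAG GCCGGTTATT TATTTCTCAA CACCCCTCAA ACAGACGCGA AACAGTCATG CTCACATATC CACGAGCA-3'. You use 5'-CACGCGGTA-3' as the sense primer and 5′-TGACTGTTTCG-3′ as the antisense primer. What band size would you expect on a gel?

The forward primer matches the template at positions 39–47.
The reverse primer's reverse complement is CGAAACAGTCA, which matches the template at positions 108–118.
Product length = (reverse-primer end) − (forward-primer start) + 1 = 118 − 39 + 1 = 80 bp.

80 bp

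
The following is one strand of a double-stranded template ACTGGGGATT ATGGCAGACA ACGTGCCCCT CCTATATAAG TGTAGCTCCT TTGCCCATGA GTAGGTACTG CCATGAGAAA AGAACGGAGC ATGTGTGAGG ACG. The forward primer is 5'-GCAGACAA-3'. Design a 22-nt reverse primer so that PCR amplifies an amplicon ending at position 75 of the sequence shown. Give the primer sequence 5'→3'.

The forward primer binds at positions 14–21; the product's 3' end on the top strand is position 75.
The reverse primer anneals to the top strand over positions 54–75, i.e. to CCCATGAGTAGGTACTGCCATG.
Its sequence written 5'→3' is the reverse complement: CATGGCAGTACCTACTCATGGG.

5'-CATGGCAGTACCTACTCATGGG-3'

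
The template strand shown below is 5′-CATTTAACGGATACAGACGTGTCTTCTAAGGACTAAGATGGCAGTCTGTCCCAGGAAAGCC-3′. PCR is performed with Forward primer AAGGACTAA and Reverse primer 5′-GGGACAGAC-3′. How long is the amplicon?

Forward primer AAGGACTAA is found on the top strand at positions 28–36.
Reverse complement of the reverse primer: GTCTGTCCC. This occurs on the top strand at positions 44–52.
Product length = (reverse-primer end) − (forward-primer start) + 1 = 52 − 28 + 1 = 25 bp.

25 bp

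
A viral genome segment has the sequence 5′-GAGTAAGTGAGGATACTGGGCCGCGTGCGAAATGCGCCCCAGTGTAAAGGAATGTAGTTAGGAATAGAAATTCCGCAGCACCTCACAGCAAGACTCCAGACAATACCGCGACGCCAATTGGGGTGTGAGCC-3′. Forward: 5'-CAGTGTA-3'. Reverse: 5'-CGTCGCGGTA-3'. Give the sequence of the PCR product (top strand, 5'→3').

Forward primer CAGTGTA is found on the top strand at positions 40–46.
Taking the reverse complement of CGTCGCGGTA gives TACCGCGACG, found at positions 104–113 on the template; the primer anneals here to the top strand with its 3' end pointing upstream.
The product is the template from position 40 through 113 (74 bp).

5'-CAGTGTAAAGGAATGTAGTTAGGAATAGAAATTCCGCAGCACCTCACAGCAAGACTCCAGACAATACCGCGACG-3'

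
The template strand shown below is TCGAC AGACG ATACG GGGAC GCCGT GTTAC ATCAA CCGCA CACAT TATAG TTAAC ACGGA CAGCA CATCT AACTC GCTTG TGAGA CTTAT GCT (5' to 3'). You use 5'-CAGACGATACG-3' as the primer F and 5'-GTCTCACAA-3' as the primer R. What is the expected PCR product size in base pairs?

Forward primer CAGACGATACG is found on the top strand at positions 5–15.
Taking the reverse complement of GTCTCACAA gives TTGTGAGAC, found at positions 78–86 on the template; the primer anneals here to the top strand with its 3' end pointing upstream.
The product runs from position 5 to position 86, so its length is 86 − 5 + 1 = 82 bp.

82 bp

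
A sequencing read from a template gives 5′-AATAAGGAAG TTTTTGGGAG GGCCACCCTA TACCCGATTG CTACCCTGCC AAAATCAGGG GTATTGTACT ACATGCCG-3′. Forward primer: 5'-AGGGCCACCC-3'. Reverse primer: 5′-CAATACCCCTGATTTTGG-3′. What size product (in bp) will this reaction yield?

48 bp

Scanning the template, AGGGCCACCC occurs at positions 19–28; this primer anneals to the bottom strand there with its 3' end pointing downstream.
The reverse primer's reverse complement is CCAAAATCAGGGGTATTG, which matches the template at positions 49–66.
Amplicon spans positions 19–66: 48 bp.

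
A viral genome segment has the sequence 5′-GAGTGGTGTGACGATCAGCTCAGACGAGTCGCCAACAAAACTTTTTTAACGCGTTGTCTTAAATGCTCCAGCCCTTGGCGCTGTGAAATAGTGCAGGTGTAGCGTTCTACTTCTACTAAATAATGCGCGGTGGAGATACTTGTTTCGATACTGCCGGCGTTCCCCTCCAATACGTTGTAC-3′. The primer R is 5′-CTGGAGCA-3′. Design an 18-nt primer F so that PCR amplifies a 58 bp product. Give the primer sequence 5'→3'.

5'-ATCAGCTCAGACGAGTCG-3'

The reverse primer's reverse complement TGCTCCAG matches the template at positions 64–71, so the product ends at position 71.
A 58 bp product then starts at position 71 − 58 + 1 = 14.
The forward primer is identical to the top strand there: ATCAGCTCAGACGAGTCG.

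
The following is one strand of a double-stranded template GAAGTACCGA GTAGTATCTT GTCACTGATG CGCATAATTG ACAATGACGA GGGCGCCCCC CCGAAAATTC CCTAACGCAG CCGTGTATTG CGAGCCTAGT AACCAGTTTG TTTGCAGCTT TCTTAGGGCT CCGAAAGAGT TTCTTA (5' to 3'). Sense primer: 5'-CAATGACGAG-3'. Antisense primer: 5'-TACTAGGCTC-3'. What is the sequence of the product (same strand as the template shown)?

Scanning the template, CAATGACGAG occurs at positions 42–51; this primer anneals to the bottom strand there with its 3' end pointing downstream.
Taking the reverse complement of TACTAGGCTC gives GAGCCTAGTA, found at positions 92–101 on the template; the primer anneals here to the top strand with its 3' end pointing upstream.
The product is the template from position 42 through 101 (60 bp).

5'-CAATGACGAGGGCGCCCCCCCGAAAATTCCCTAACGCAGCCGTGTATTGCGAGCCTAGTA-3'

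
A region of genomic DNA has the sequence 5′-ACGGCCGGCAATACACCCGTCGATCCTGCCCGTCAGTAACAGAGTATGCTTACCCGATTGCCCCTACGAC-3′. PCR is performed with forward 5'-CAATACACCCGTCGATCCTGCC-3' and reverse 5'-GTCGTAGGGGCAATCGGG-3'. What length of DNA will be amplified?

62 bp

The forward primer matches the template at positions 9–30.
Reverse complement of the reverse primer: CCCGATTGCCCCTACGAC. This occurs on the top strand at positions 53–70.
The product runs from position 9 to position 70, so its length is 70 − 9 + 1 = 62 bp.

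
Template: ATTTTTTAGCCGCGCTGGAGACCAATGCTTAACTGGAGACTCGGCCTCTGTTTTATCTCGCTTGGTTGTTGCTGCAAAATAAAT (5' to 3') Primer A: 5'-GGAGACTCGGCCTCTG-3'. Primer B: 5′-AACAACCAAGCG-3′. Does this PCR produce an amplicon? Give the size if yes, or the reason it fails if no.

Primer A (GGAGACTCGGCCTCTG) matches the top strand at positions 35–50; it acts as a forward primer.
Primer B's reverse complement is CGCTTGGTTGTT, matching the top strand at positions 59–70; it acts as a reverse primer.
The 3' ends face each other across positions 35–70, giving a 36 bp product.

Yes — a 36 bp product.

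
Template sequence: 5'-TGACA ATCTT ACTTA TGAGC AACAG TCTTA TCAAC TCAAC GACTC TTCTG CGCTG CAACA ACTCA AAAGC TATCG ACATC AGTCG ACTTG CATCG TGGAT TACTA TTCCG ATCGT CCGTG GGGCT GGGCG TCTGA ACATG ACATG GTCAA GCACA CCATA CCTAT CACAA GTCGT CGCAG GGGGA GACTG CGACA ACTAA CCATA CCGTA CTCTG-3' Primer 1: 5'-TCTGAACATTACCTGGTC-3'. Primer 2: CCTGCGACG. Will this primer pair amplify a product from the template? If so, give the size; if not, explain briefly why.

Primer 1 (TCTGAACATTACCTGGTC) does not match the top strand, and its reverse complement GACCAGGTAATGTTCAGA does not match either.
With no annealing site for primer 1, no amplification occurs.

No product — primer 1 has no binding site in the template.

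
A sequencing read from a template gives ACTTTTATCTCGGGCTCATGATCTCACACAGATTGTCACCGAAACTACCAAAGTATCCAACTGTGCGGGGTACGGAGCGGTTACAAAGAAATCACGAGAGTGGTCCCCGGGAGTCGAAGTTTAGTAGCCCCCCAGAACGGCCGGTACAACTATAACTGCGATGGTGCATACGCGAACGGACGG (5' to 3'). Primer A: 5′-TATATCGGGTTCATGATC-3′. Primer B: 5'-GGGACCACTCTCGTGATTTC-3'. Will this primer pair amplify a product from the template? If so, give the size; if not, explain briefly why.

No product — primer A has no binding site in the template.

Primer A (TATATCGGGTTCATGATC) does not match the top strand, and its reverse complement GATCATGAACCCGATATA does not match either.
With no annealing site for primer A, no amplification occurs.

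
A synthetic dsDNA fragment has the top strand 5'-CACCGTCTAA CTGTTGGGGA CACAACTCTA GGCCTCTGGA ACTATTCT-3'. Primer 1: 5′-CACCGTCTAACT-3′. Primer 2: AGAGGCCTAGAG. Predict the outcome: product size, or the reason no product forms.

Yes — a 37 bp product.

Primer 1 (CACCGTCTAACT) matches the top strand at positions 1–12; it acts as a forward primer.
Primer 2's reverse complement is CTCTAGGCCTCT, matching the top strand at positions 26–37; it acts as a reverse primer.
The 3' ends face each other across positions 1–37, giving a 37 bp product.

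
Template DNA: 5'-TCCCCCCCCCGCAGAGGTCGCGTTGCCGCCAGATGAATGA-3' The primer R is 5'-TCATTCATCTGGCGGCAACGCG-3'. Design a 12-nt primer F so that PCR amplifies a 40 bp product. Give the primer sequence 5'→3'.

5'-TCCCCCCCCCGC-3'

The reverse primer's reverse complement CGCGTTGCCGCCAGATGAATGA matches the template at positions 19–40, so the product ends at position 40.
A 40 bp product then starts at position 40 − 40 + 1 = 1.
The forward primer is identical to the top strand there: TCCCCCCCCCGC.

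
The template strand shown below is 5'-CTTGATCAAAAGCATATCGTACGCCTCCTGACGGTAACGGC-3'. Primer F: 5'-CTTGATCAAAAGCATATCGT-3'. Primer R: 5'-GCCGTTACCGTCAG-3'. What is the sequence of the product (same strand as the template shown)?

5'-CTTGATCAAAAGCATATCGTACGCCTCCTGACGGTAACGGC-3'

Forward primer CTTGATCAAAAGCATATCGT is found on the top strand at positions 1–20.
The reverse primer's reverse complement is CTGACGGTAACGGC, which matches the template at positions 28–41.
The product is the template from position 1 through 41 (41 bp).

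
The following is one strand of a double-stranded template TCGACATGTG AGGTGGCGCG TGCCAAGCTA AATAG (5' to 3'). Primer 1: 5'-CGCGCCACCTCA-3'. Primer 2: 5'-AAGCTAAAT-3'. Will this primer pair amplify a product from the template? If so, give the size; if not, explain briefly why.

No product — the primers' 3' ends point away from each other.

Primer 1 (CGCGCCACCTCA) has reverse complement TGAGGTGGCGCG, which matches the top strand at positions 9–20; primer 1 anneals to the top strand there with its 3' end pointing upstream toward position 9.
Primer 2 (AAGCTAAAT) matches the top strand directly at positions 25–33; it anneals to the bottom strand with its 3' end pointing downstream toward position 33.
The 3' ends diverge (primer 1 extends toward position 1, primer 2 toward position 35), so the primers never converge on a shared product.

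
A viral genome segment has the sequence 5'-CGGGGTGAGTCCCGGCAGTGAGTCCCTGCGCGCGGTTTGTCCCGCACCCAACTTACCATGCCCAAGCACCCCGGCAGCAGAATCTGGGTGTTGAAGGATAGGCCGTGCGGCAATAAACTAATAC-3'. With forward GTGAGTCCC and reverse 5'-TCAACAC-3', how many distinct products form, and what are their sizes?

The forward primer GTGAGTCCC matches the top strand at positions 5–13, 18–26.
The reverse primer's reverse complement is GTGTTGA, matching at positions 88–94.
Each forward site pairs with the reverse site to give a product ending at position 94: sizes 90, 77 bp.

Two products: 90 bp, 77 bp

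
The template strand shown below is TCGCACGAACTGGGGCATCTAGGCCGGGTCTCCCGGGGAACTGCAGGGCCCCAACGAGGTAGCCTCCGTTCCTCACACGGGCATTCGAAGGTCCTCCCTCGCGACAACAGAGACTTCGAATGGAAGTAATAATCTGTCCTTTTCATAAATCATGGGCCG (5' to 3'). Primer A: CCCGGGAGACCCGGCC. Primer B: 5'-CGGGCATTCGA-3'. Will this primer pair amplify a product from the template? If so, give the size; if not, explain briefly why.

No product — the primers' 3' ends point away from each other.

Primer A (CCCGGGAGACCCGGCC) has reverse complement GGCCGGGTCTCCCGGG, which matches the top strand at positions 22–37; primer A anneals to the top strand there with its 3' end pointing upstream toward position 22.
Primer B (CGGGCATTCGA) matches the top strand directly at positions 78–88; it anneals to the bottom strand with its 3' end pointing downstream toward position 88.
The 3' ends diverge (primer A extends toward position 1, primer B toward position 159), so the primers never converge on a shared product.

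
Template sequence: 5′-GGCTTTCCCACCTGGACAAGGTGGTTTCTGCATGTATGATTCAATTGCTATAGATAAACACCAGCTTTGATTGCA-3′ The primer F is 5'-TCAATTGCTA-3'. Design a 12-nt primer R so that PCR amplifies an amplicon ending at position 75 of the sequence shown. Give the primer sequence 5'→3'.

5'-TGCAATCAAAGC-3'

The forward primer binds at positions 41–50; the product's 3' end on the top strand is position 75.
The reverse primer anneals to the top strand over positions 64–75, i.e. to GCTTTGATTGCA.
Its sequence written 5'→3' is the reverse complement: TGCAATCAAAGC.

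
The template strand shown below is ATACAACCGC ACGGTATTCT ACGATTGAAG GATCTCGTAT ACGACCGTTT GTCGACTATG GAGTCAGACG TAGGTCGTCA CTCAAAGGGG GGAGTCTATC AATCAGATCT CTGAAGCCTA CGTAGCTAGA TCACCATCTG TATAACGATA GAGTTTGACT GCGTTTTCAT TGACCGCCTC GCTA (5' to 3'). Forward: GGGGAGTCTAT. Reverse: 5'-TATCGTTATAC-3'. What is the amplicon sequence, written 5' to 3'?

5'-GGGGAGTCTATCAATCAGATCTCTGAAGCCTACGTAGCTAGATCACCATCTGTATAACGATA-3'

The forward primer matches the template at positions 89–99.
Taking the reverse complement of TATCGTTATAC gives GTATAACGATA, found at positions 140–150 on the template; the primer anneals here to the top strand with its 3' end pointing upstream.
The product is the template from position 89 through 150 (62 bp).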